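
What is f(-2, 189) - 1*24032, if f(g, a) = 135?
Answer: -23897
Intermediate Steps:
f(-2, 189) - 1*24032 = 135 - 1*24032 = 135 - 24032 = -23897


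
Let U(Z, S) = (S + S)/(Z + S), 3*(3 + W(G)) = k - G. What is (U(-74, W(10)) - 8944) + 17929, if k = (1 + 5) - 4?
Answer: 2147449/239 ≈ 8985.1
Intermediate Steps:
k = 2 (k = 6 - 4 = 2)
W(G) = -7/3 - G/3 (W(G) = -3 + (2 - G)/3 = -3 + (⅔ - G/3) = -7/3 - G/3)
U(Z, S) = 2*S/(S + Z) (U(Z, S) = (2*S)/(S + Z) = 2*S/(S + Z))
(U(-74, W(10)) - 8944) + 17929 = (2*(-7/3 - ⅓*10)/((-7/3 - ⅓*10) - 74) - 8944) + 17929 = (2*(-7/3 - 10/3)/((-7/3 - 10/3) - 74) - 8944) + 17929 = (2*(-17/3)/(-17/3 - 74) - 8944) + 17929 = (2*(-17/3)/(-239/3) - 8944) + 17929 = (2*(-17/3)*(-3/239) - 8944) + 17929 = (34/239 - 8944) + 17929 = -2137582/239 + 17929 = 2147449/239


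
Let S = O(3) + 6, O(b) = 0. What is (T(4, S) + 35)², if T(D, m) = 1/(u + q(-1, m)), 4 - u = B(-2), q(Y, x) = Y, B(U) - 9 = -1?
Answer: 30276/25 ≈ 1211.0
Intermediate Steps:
B(U) = 8 (B(U) = 9 - 1 = 8)
u = -4 (u = 4 - 1*8 = 4 - 8 = -4)
S = 6 (S = 0 + 6 = 6)
T(D, m) = -⅕ (T(D, m) = 1/(-4 - 1) = 1/(-5) = -⅕)
(T(4, S) + 35)² = (-⅕ + 35)² = (174/5)² = 30276/25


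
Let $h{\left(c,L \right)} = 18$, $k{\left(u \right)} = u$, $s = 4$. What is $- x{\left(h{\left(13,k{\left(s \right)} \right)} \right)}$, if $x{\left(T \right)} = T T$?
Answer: $-324$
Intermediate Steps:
$x{\left(T \right)} = T^{2}$
$- x{\left(h{\left(13,k{\left(s \right)} \right)} \right)} = - 18^{2} = \left(-1\right) 324 = -324$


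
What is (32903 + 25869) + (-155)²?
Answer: 82797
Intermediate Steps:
(32903 + 25869) + (-155)² = 58772 + 24025 = 82797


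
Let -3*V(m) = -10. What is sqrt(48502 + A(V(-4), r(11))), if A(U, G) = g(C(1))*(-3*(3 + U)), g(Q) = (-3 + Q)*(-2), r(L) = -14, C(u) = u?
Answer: sqrt(48426) ≈ 220.06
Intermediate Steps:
V(m) = 10/3 (V(m) = -1/3*(-10) = 10/3)
g(Q) = 6 - 2*Q
A(U, G) = -36 - 12*U (A(U, G) = (6 - 2*1)*(-3*(3 + U)) = (6 - 2)*(-9 - 3*U) = 4*(-9 - 3*U) = -36 - 12*U)
sqrt(48502 + A(V(-4), r(11))) = sqrt(48502 + (-36 - 12*10/3)) = sqrt(48502 + (-36 - 40)) = sqrt(48502 - 76) = sqrt(48426)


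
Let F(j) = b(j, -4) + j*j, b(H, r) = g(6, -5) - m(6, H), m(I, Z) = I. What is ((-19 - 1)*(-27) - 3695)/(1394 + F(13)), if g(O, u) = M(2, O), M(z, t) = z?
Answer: -3155/1559 ≈ -2.0237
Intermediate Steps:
g(O, u) = 2
b(H, r) = -4 (b(H, r) = 2 - 1*6 = 2 - 6 = -4)
F(j) = -4 + j² (F(j) = -4 + j*j = -4 + j²)
((-19 - 1)*(-27) - 3695)/(1394 + F(13)) = ((-19 - 1)*(-27) - 3695)/(1394 + (-4 + 13²)) = (-20*(-27) - 3695)/(1394 + (-4 + 169)) = (540 - 3695)/(1394 + 165) = -3155/1559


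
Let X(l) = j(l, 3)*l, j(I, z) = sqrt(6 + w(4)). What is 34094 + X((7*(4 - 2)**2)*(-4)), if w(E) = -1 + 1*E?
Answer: 33758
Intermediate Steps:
w(E) = -1 + E
j(I, z) = 3 (j(I, z) = sqrt(6 + (-1 + 4)) = sqrt(6 + 3) = sqrt(9) = 3)
X(l) = 3*l
34094 + X((7*(4 - 2)**2)*(-4)) = 34094 + 3*((7*(4 - 2)**2)*(-4)) = 34094 + 3*((7*2**2)*(-4)) = 34094 + 3*((7*4)*(-4)) = 34094 + 3*(28*(-4)) = 34094 + 3*(-112) = 34094 - 336 = 33758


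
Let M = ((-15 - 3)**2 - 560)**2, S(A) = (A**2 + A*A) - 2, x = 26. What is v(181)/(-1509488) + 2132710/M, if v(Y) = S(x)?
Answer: 50300390045/1313631932 ≈ 38.291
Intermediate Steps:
S(A) = -2 + 2*A**2 (S(A) = (A**2 + A**2) - 2 = 2*A**2 - 2 = -2 + 2*A**2)
M = 55696 (M = ((-18)**2 - 560)**2 = (324 - 560)**2 = (-236)**2 = 55696)
v(Y) = 1350 (v(Y) = -2 + 2*26**2 = -2 + 2*676 = -2 + 1352 = 1350)
v(181)/(-1509488) + 2132710/M = 1350/(-1509488) + 2132710/55696 = 1350*(-1/1509488) + 2132710*(1/55696) = -675/754744 + 1066355/27848 = 50300390045/1313631932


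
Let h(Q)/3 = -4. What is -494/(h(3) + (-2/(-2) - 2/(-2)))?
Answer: 247/5 ≈ 49.400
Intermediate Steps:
h(Q) = -12 (h(Q) = 3*(-4) = -12)
-494/(h(3) + (-2/(-2) - 2/(-2))) = -494/(-12 + (-2/(-2) - 2/(-2))) = -494/(-12 + (-2*(-1/2) - 2*(-1/2))) = -494/(-12 + (1 + 1)) = -494/(-12 + 2) = -494/(-10) = -1/10*(-494) = 247/5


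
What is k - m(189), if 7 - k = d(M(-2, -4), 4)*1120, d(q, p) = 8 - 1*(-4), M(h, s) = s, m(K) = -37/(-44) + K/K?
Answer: -591133/44 ≈ -13435.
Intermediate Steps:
m(K) = 81/44 (m(K) = -37*(-1/44) + 1 = 37/44 + 1 = 81/44)
d(q, p) = 12 (d(q, p) = 8 + 4 = 12)
k = -13433 (k = 7 - 12*1120 = 7 - 1*13440 = 7 - 13440 = -13433)
k - m(189) = -13433 - 1*81/44 = -13433 - 81/44 = -591133/44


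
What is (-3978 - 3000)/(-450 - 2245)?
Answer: 6978/2695 ≈ 2.5892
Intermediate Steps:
(-3978 - 3000)/(-450 - 2245) = -6978/(-2695) = -6978*(-1/2695) = 6978/2695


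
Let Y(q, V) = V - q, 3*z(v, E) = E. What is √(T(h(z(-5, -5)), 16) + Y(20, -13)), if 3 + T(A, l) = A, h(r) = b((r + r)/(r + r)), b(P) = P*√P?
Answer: I*√35 ≈ 5.9161*I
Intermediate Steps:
z(v, E) = E/3
b(P) = P^(3/2)
h(r) = 1 (h(r) = ((r + r)/(r + r))^(3/2) = ((2*r)/((2*r)))^(3/2) = ((2*r)*(1/(2*r)))^(3/2) = 1^(3/2) = 1)
T(A, l) = -3 + A
√(T(h(z(-5, -5)), 16) + Y(20, -13)) = √((-3 + 1) + (-13 - 1*20)) = √(-2 + (-13 - 20)) = √(-2 - 33) = √(-35) = I*√35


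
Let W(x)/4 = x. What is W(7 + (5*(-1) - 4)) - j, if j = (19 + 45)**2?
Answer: -4104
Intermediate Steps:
W(x) = 4*x
j = 4096 (j = 64**2 = 4096)
W(7 + (5*(-1) - 4)) - j = 4*(7 + (5*(-1) - 4)) - 1*4096 = 4*(7 + (-5 - 4)) - 4096 = 4*(7 - 9) - 4096 = 4*(-2) - 4096 = -8 - 4096 = -4104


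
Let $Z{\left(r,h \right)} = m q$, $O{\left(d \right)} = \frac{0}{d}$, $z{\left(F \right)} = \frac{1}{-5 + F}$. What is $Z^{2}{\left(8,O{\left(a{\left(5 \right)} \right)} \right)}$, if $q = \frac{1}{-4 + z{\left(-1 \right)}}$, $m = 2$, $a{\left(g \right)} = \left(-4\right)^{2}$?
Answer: $\frac{144}{625} \approx 0.2304$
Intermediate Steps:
$a{\left(g \right)} = 16$
$O{\left(d \right)} = 0$
$q = - \frac{6}{25}$ ($q = \frac{1}{-4 + \frac{1}{-5 - 1}} = \frac{1}{-4 + \frac{1}{-6}} = \frac{1}{-4 - \frac{1}{6}} = \frac{1}{- \frac{25}{6}} = - \frac{6}{25} \approx -0.24$)
$Z{\left(r,h \right)} = - \frac{12}{25}$ ($Z{\left(r,h \right)} = 2 \left(- \frac{6}{25}\right) = - \frac{12}{25}$)
$Z^{2}{\left(8,O{\left(a{\left(5 \right)} \right)} \right)} = \left(- \frac{12}{25}\right)^{2} = \frac{144}{625}$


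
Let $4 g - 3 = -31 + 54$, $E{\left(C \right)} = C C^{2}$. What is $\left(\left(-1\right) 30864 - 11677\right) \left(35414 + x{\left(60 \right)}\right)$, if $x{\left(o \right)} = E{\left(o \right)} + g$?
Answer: $- \frac{21391358981}{2} \approx -1.0696 \cdot 10^{10}$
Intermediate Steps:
$E{\left(C \right)} = C^{3}$
$g = \frac{13}{2}$ ($g = \frac{3}{4} + \frac{-31 + 54}{4} = \frac{3}{4} + \frac{1}{4} \cdot 23 = \frac{3}{4} + \frac{23}{4} = \frac{13}{2} \approx 6.5$)
$x{\left(o \right)} = \frac{13}{2} + o^{3}$ ($x{\left(o \right)} = o^{3} + \frac{13}{2} = \frac{13}{2} + o^{3}$)
$\left(\left(-1\right) 30864 - 11677\right) \left(35414 + x{\left(60 \right)}\right) = \left(\left(-1\right) 30864 - 11677\right) \left(35414 + \left(\frac{13}{2} + 60^{3}\right)\right) = \left(-30864 - 11677\right) \left(35414 + \left(\frac{13}{2} + 216000\right)\right) = - 42541 \left(35414 + \frac{432013}{2}\right) = \left(-42541\right) \frac{502841}{2} = - \frac{21391358981}{2}$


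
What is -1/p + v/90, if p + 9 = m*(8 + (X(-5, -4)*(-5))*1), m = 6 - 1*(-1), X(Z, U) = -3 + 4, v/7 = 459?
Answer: 2137/60 ≈ 35.617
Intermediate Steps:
v = 3213 (v = 7*459 = 3213)
X(Z, U) = 1
m = 7 (m = 6 + 1 = 7)
p = 12 (p = -9 + 7*(8 + (1*(-5))*1) = -9 + 7*(8 - 5*1) = -9 + 7*(8 - 5) = -9 + 7*3 = -9 + 21 = 12)
-1/p + v/90 = -1/12 + 3213/90 = -1*1/12 + 3213*(1/90) = -1/12 + 357/10 = 2137/60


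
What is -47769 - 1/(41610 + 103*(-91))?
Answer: -1539929254/32237 ≈ -47769.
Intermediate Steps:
-47769 - 1/(41610 + 103*(-91)) = -47769 - 1/(41610 - 9373) = -47769 - 1/32237 = -1539929254/32237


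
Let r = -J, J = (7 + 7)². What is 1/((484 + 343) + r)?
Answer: 1/631 ≈ 0.0015848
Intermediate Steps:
J = 196 (J = 14² = 196)
r = -196 (r = -1*196 = -196)
1/((484 + 343) + r) = 1/((484 + 343) - 196) = 1/(827 - 196) = 1/631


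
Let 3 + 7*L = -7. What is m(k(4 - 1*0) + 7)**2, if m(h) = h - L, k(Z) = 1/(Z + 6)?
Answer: 356409/4900 ≈ 72.737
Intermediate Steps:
L = -10/7 (L = -3/7 + (1/7)*(-7) = -3/7 - 1 = -10/7 ≈ -1.4286)
k(Z) = 1/(6 + Z)
m(h) = 10/7 + h (m(h) = h - 1*(-10/7) = h + 10/7 = 10/7 + h)
m(k(4 - 1*0) + 7)**2 = (10/7 + (1/(6 + (4 - 1*0)) + 7))**2 = (10/7 + (1/(6 + (4 + 0)) + 7))**2 = (10/7 + (1/(6 + 4) + 7))**2 = (10/7 + (1/10 + 7))**2 = (10/7 + 71/10)**2 = (597/70)**2 = 356409/4900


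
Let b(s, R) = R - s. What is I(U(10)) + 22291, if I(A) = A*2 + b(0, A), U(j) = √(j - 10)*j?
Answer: 22291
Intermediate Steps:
U(j) = j*√(-10 + j) (U(j) = √(-10 + j)*j = j*√(-10 + j))
I(A) = 3*A (I(A) = A*2 + (A - 1*0) = 2*A + (A + 0) = 2*A + A = 3*A)
I(U(10)) + 22291 = 3*(10*√(-10 + 10)) + 22291 = 3*(10*√0) + 22291 = 3*(10*0) + 22291 = 3*0 + 22291 = 0 + 22291 = 22291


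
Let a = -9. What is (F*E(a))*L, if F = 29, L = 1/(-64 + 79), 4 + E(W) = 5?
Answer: 29/15 ≈ 1.9333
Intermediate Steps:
E(W) = 1 (E(W) = -4 + 5 = 1)
L = 1/15 ≈ 0.066667
(F*E(a))*L = (29*1)*(1/15) = 29*(1/15) = 29/15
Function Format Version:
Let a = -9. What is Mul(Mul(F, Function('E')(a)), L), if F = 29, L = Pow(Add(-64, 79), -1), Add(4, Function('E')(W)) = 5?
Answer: Rational(29, 15) ≈ 1.9333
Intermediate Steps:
Function('E')(W) = 1 (Function('E')(W) = Add(-4, 5) = 1)
L = Rational(1, 15) (L = Pow(15, -1) = Rational(1, 15) ≈ 0.066667)
Mul(Mul(F, Function('E')(a)), L) = Mul(Mul(29, 1), Rational(1, 15)) = Mul(29, Rational(1, 15)) = Rational(29, 15)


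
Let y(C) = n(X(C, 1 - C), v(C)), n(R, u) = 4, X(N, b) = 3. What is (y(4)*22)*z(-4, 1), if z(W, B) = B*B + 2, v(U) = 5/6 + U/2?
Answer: 264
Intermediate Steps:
v(U) = 5/6 + U/2 (v(U) = 5*(1/6) + U*(1/2) = 5/6 + U/2)
z(W, B) = 2 + B**2 (z(W, B) = B**2 + 2 = 2 + B**2)
y(C) = 4
(y(4)*22)*z(-4, 1) = (4*22)*(2 + 1**2) = 88*(2 + 1) = 88*3 = 264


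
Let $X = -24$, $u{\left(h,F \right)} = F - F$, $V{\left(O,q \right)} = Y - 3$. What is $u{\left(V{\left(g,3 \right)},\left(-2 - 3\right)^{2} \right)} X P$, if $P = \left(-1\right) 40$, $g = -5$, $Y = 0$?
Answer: $0$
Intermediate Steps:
$V{\left(O,q \right)} = -3$ ($V{\left(O,q \right)} = 0 - 3 = -3$)
$u{\left(h,F \right)} = 0$
$P = -40$
$u{\left(V{\left(g,3 \right)},\left(-2 - 3\right)^{2} \right)} X P = 0 \left(-24\right) \left(-40\right) = 0 \left(-40\right) = 0$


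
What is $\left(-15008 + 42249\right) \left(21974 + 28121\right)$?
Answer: $1364637895$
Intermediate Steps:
$\left(-15008 + 42249\right) \left(21974 + 28121\right) = 27241 \cdot 50095 = 1364637895$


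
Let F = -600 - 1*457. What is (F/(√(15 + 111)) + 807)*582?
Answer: 469674 - 14647*√14 ≈ 4.1487e+5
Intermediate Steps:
F = -1057 (F = -600 - 457 = -1057)
(F/(√(15 + 111)) + 807)*582 = (-1057/√(15 + 111) + 807)*582 = (-1057*√14/42 + 807)*582 = (-151*√14/6 + 807)*582 = (807 - 151*√14/6)*582 = 469674 - 14647*√14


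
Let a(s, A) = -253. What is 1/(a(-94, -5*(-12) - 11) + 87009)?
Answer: 1/86756 ≈ 1.1527e-5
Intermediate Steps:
1/(a(-94, -5*(-12) - 11) + 87009) = 1/(-253 + 87009) = 1/86756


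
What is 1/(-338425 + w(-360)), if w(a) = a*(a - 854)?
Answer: 1/98615 ≈ 1.0140e-5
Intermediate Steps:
w(a) = a*(-854 + a)
1/(-338425 + w(-360)) = 1/(-338425 - 360*(-854 - 360)) = 1/(-338425 - 360*(-1214)) = 1/(-338425 + 437040) = 1/98615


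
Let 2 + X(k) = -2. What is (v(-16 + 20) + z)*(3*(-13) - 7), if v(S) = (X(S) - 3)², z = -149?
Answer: 4600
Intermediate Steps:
X(k) = -4 (X(k) = -2 - 2 = -4)
v(S) = 49 (v(S) = (-4 - 3)² = (-7)² = 49)
(v(-16 + 20) + z)*(3*(-13) - 7) = (49 - 149)*(3*(-13) - 7) = -100*(-39 - 7) = -100*(-46) = 4600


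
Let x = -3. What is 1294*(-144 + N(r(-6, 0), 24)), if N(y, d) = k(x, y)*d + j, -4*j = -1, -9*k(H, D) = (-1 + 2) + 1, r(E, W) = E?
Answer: -1157483/6 ≈ -1.9291e+5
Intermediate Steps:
k(H, D) = -2/9 (k(H, D) = -((-1 + 2) + 1)/9 = -(1 + 1)/9 = -1/9*2 = -2/9)
j = 1/4 (j = -1/4*(-1) = 1/4 ≈ 0.25000)
N(y, d) = 1/4 - 2*d/9 (N(y, d) = -2*d/9 + 1/4 = 1/4 - 2*d/9)
1294*(-144 + N(r(-6, 0), 24)) = 1294*(-144 + (1/4 - 2/9*24)) = 1294*(-144 + (1/4 - 16/3)) = 1294*(-144 - 61/12) = 1294*(-1789/12) = -1157483/6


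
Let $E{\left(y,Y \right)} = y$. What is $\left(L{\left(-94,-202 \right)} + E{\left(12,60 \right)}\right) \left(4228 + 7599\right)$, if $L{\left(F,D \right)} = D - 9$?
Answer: $-2353573$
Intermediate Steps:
$L{\left(F,D \right)} = -9 + D$ ($L{\left(F,D \right)} = D - 9 = -9 + D$)
$\left(L{\left(-94,-202 \right)} + E{\left(12,60 \right)}\right) \left(4228 + 7599\right) = \left(\left(-9 - 202\right) + 12\right) \left(4228 + 7599\right) = \left(-211 + 12\right) 11827 = \left(-199\right) 11827 = -2353573$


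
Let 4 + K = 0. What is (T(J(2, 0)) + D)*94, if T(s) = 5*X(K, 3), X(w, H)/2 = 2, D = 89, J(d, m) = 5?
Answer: 10246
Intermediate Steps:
K = -4 (K = -4 + 0 = -4)
X(w, H) = 4 (X(w, H) = 2*2 = 4)
T(s) = 20 (T(s) = 5*4 = 20)
(T(J(2, 0)) + D)*94 = (20 + 89)*94 = 109*94 = 10246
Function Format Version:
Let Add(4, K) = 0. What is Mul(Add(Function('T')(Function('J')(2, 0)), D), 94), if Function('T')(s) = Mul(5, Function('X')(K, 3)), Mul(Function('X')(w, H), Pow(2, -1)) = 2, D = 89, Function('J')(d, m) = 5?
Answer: 10246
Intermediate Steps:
K = -4 (K = Add(-4, 0) = -4)
Function('X')(w, H) = 4 (Function('X')(w, H) = Mul(2, 2) = 4)
Function('T')(s) = 20 (Function('T')(s) = Mul(5, 4) = 20)
Mul(Add(Function('T')(Function('J')(2, 0)), D), 94) = Mul(Add(20, 89), 94) = Mul(109, 94) = 10246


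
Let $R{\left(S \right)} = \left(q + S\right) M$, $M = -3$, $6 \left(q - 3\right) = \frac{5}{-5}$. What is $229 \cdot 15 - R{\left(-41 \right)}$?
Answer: $\frac{6641}{2} \approx 3320.5$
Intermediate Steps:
$q = \frac{17}{6}$ ($q = 3 + \frac{5 \frac{1}{-5}}{6} = 3 + \frac{5 \left(- \frac{1}{5}\right)}{6} = 3 + \frac{1}{6} \left(-1\right) = 3 - \frac{1}{6} = \frac{17}{6} \approx 2.8333$)
$R{\left(S \right)} = - \frac{17}{2} - 3 S$ ($R{\left(S \right)} = \left(\frac{17}{6} + S\right) \left(-3\right) = - \frac{17}{2} - 3 S$)
$229 \cdot 15 - R{\left(-41 \right)} = 229 \cdot 15 - \left(- \frac{17}{2} - -123\right) = 3435 - \left(- \frac{17}{2} + 123\right) = 3435 - \frac{229}{2} = \frac{6641}{2}$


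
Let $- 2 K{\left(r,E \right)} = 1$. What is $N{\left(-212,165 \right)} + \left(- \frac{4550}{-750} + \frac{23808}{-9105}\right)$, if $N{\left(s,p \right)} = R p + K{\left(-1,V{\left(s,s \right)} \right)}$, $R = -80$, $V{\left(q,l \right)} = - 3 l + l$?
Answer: $- \frac{240318247}{18210} \approx -13197.0$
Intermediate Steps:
$V{\left(q,l \right)} = - 2 l$
$K{\left(r,E \right)} = - \frac{1}{2}$ ($K{\left(r,E \right)} = \left(- \frac{1}{2}\right) 1 = - \frac{1}{2}$)
$N{\left(s,p \right)} = - \frac{1}{2} - 80 p$ ($N{\left(s,p \right)} = - 80 p - \frac{1}{2} = - \frac{1}{2} - 80 p$)
$N{\left(-212,165 \right)} + \left(- \frac{4550}{-750} + \frac{23808}{-9105}\right) = \left(- \frac{1}{2} - 13200\right) + \left(- \frac{4550}{-750} + \frac{23808}{-9105}\right) = \left(- \frac{1}{2} - 13200\right) + \left(\left(-4550\right) \left(- \frac{1}{750}\right) + 23808 \left(- \frac{1}{9105}\right)\right) = - \frac{26401}{2} + \left(\frac{91}{15} - \frac{7936}{3035}\right) = - \frac{26401}{2} + \frac{31429}{9105} = - \frac{240318247}{18210}$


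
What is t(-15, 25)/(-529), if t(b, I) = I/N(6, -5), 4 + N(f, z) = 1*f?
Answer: -25/1058 ≈ -0.023629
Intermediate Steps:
N(f, z) = -4 + f (N(f, z) = -4 + 1*f = -4 + f)
t(b, I) = I/2 (t(b, I) = I/(-4 + 6) = I/2)
t(-15, 25)/(-529) = ((½)*25)/(-529) = (25/2)*(-1/529) = -25/1058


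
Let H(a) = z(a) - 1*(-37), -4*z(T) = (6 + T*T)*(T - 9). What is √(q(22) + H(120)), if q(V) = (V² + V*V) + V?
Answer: I*√1594958/2 ≈ 631.46*I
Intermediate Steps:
z(T) = -(-9 + T)*(6 + T²)/4 (z(T) = -(6 + T*T)*(T - 9)/4 = -(6 + T²)*(-9 + T)/4 = -(-9 + T)*(6 + T²)/4)
H(a) = 101/2 - 3*a/2 - a³/4 + 9*a²/4 (H(a) = (27/2 - 3*a/2 - a³/4 + 9*a²/4) - 1*(-37) = (27/2 - 3*a/2 - a³/4 + 9*a²/4) + 37 = 101/2 - 3*a/2 - a³/4 + 9*a²/4)
q(V) = V + 2*V² (q(V) = (V² + V²) + V = 2*V² + V = V + 2*V²)
√(q(22) + H(120)) = √(22*(1 + 2*22) + (101/2 - 3/2*120 - ¼*120³ + (9/4)*120²)) = √(22*(1 + 44) + (101/2 - 180 - ¼*1728000 + (9/4)*14400)) = √(22*45 + (101/2 - 180 - 432000 + 32400)) = √(990 - 799459/2) = √(-797479/2) = I*√1594958/2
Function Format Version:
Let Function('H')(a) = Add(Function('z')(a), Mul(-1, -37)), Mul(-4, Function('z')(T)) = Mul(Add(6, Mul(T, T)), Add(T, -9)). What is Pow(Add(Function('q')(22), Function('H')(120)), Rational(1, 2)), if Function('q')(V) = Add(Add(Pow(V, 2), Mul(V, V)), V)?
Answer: Mul(Rational(1, 2), I, Pow(1594958, Rational(1, 2))) ≈ Mul(631.46, I)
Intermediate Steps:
Function('z')(T) = Mul(Rational(-1, 4), Add(-9, T), Add(6, Pow(T, 2))) (Function('z')(T) = Mul(Rational(-1, 4), Mul(Add(6, Mul(T, T)), Add(T, -9))) = Mul(Rational(-1, 4), Mul(Add(6, Pow(T, 2)), Add(-9, T))) = Mul(Rational(-1, 4), Mul(Add(-9, T), Add(6, Pow(T, 2)))) = Mul(Rational(-1, 4), Add(-9, T), Add(6, Pow(T, 2))))
Function('H')(a) = Add(Rational(101, 2), Mul(Rational(-3, 2), a), Mul(Rational(-1, 4), Pow(a, 3)), Mul(Rational(9, 4), Pow(a, 2))) (Function('H')(a) = Add(Add(Rational(27, 2), Mul(Rational(-3, 2), a), Mul(Rational(-1, 4), Pow(a, 3)), Mul(Rational(9, 4), Pow(a, 2))), Mul(-1, -37)) = Add(Add(Rational(27, 2), Mul(Rational(-3, 2), a), Mul(Rational(-1, 4), Pow(a, 3)), Mul(Rational(9, 4), Pow(a, 2))), 37) = Add(Rational(101, 2), Mul(Rational(-3, 2), a), Mul(Rational(-1, 4), Pow(a, 3)), Mul(Rational(9, 4), Pow(a, 2))))
Function('q')(V) = Add(V, Mul(2, Pow(V, 2))) (Function('q')(V) = Add(Add(Pow(V, 2), Pow(V, 2)), V) = Add(Mul(2, Pow(V, 2)), V) = Add(V, Mul(2, Pow(V, 2))))
Pow(Add(Function('q')(22), Function('H')(120)), Rational(1, 2)) = Pow(Add(Mul(22, Add(1, Mul(2, 22))), Add(Rational(101, 2), Mul(Rational(-3, 2), 120), Mul(Rational(-1, 4), Pow(120, 3)), Mul(Rational(9, 4), Pow(120, 2)))), Rational(1, 2)) = Pow(Add(Mul(22, Add(1, 44)), Add(Rational(101, 2), -180, Mul(Rational(-1, 4), 1728000), Mul(Rational(9, 4), 14400))), Rational(1, 2)) = Pow(Add(Mul(22, 45), Add(Rational(101, 2), -180, -432000, 32400)), Rational(1, 2)) = Pow(Add(990, Rational(-799459, 2)), Rational(1, 2)) = Pow(Rational(-797479, 2), Rational(1, 2)) = Mul(Rational(1, 2), I, Pow(1594958, Rational(1, 2)))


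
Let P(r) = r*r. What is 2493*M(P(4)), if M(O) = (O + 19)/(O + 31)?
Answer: 87255/47 ≈ 1856.5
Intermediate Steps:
P(r) = r**2
M(O) = (19 + O)/(31 + O)
2493*M(P(4)) = 2493*((19 + 4**2)/(31 + 4**2)) = 2493*((19 + 16)/(31 + 16)) = 2493*(35/47) = 87255/47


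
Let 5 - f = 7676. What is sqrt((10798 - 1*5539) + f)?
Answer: 6*I*sqrt(67) ≈ 49.112*I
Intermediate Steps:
f = -7671 (f = 5 - 1*7676 = 5 - 7676 = -7671)
sqrt((10798 - 1*5539) + f) = sqrt((10798 - 1*5539) - 7671) = sqrt((10798 - 5539) - 7671) = sqrt(5259 - 7671) = sqrt(-2412) = 6*I*sqrt(67)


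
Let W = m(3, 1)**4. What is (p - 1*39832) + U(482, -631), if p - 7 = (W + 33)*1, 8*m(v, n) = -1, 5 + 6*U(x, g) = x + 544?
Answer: -486873085/12288 ≈ -39622.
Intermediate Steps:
U(x, g) = 539/6 + x/6 (U(x, g) = -5/6 + (x + 544)/6 = -5/6 + (544 + x)/6 = -5/6 + (272/3 + x/6) = 539/6 + x/6)
m(v, n) = -1/8 (m(v, n) = (1/8)*(-1) = -1/8)
W = 1/4096 (W = (-1/8)**4 = 1/4096 ≈ 0.00024414)
p = 163841/4096 (p = 7 + (1/4096 + 33)*1 = 7 + (135169/4096)*1 = 7 + 135169/4096 = 163841/4096 ≈ 40.000)
(p - 1*39832) + U(482, -631) = (163841/4096 - 1*39832) + (539/6 + (1/6)*482) = (163841/4096 - 39832) + (539/6 + 241/3) = -162988031/4096 + 1021/6 = -486873085/12288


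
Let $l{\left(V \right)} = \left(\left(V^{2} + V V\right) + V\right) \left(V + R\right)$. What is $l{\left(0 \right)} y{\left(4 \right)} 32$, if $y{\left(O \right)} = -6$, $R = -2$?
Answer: $0$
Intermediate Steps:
$l{\left(V \right)} = \left(-2 + V\right) \left(V + 2 V^{2}\right)$ ($l{\left(V \right)} = \left(\left(V^{2} + V V\right) + V\right) \left(V - 2\right) = \left(\left(V^{2} + V^{2}\right) + V\right) \left(-2 + V\right) = \left(2 V^{2} + V\right) \left(-2 + V\right) = \left(V + 2 V^{2}\right) \left(-2 + V\right) = \left(-2 + V\right) \left(V + 2 V^{2}\right)$)
$l{\left(0 \right)} y{\left(4 \right)} 32 = 0 \left(-2 - 0 + 2 \cdot 0^{2}\right) \left(-6\right) 32 = 0 \left(-2 + 0 + 2 \cdot 0\right) \left(-6\right) 32 = 0 \left(-2 + 0 + 0\right) \left(-6\right) 32 = 0 \left(-2\right) \left(-6\right) 32 = 0 \left(-6\right) 32 = 0 \cdot 32 = 0$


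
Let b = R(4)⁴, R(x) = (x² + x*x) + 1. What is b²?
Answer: 1406408618241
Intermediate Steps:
R(x) = 1 + 2*x² (R(x) = (x² + x²) + 1 = 2*x² + 1 = 1 + 2*x²)
b = 1185921 (b = (1 + 2*4²)⁴ = (1 + 2*16)⁴ = (1 + 32)⁴ = 33⁴ = 1185921)
b² = 1185921² = 1406408618241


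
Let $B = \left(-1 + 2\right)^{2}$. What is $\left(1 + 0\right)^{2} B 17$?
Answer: $17$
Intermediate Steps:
$B = 1$ ($B = 1^{2} = 1$)
$\left(1 + 0\right)^{2} B 17 = \left(1 + 0\right)^{2} \cdot 1 \cdot 17 = 1^{2} \cdot 1 \cdot 17 = 1 \cdot 1 \cdot 17 = 1 \cdot 17 = 17$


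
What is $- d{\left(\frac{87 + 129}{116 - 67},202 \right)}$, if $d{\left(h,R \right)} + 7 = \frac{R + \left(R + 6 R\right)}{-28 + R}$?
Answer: $- \frac{199}{87} \approx -2.2874$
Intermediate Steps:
$d{\left(h,R \right)} = -7 + \frac{8 R}{-28 + R}$ ($d{\left(h,R \right)} = -7 + \frac{R + \left(R + 6 R\right)}{-28 + R} = -7 + \frac{R + 7 R}{-28 + R} = -7 + \frac{8 R}{-28 + R}$)
$- d{\left(\frac{87 + 129}{116 - 67},202 \right)} = - \frac{196 + 202}{-28 + 202} = - \frac{398}{174} = \left(-1\right) \frac{199}{87} = - \frac{199}{87}$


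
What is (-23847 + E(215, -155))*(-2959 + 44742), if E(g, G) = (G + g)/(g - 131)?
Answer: -996369356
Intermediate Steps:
E(g, G) = (G + g)/(-131 + g)
(-23847 + E(215, -155))*(-2959 + 44742) = (-23847 + (-155 + 215)/(-131 + 215))*(-2959 + 44742) = (-23847 + 60/84)*41783 = (-23847 + (1/84)*60)*41783 = (-23847 + 5/7)*41783 = -166924/7*41783 = -996369356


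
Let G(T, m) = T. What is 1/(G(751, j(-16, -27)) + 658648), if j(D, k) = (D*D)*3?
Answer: 1/659399 ≈ 1.5165e-6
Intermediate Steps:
j(D, k) = 3*D**2 (j(D, k) = D**2*3 = 3*D**2)
1/(G(751, j(-16, -27)) + 658648) = 1/(751 + 658648) = 1/659399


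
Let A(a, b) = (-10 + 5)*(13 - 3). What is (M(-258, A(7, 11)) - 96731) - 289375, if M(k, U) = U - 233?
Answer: -386389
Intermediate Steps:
A(a, b) = -50 (A(a, b) = -5*10 = -50)
M(k, U) = -233 + U
(M(-258, A(7, 11)) - 96731) - 289375 = ((-233 - 50) - 96731) - 289375 = (-283 - 96731) - 289375 = -97014 - 289375 = -386389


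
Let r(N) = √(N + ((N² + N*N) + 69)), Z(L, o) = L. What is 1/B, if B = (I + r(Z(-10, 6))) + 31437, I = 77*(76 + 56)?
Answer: 5943/247234706 - √259/1730642942 ≈ 2.4029e-5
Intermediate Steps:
r(N) = √(69 + N + 2*N²) (r(N) = √(N + ((N² + N²) + 69)) = √(N + (2*N² + 69)) = √(N + (69 + 2*N²)) = √(69 + N + 2*N²))
I = 10164 (I = 77*132 = 10164)
B = 41601 + √259 (B = (10164 + √(69 - 10 + 2*(-10)²)) + 31437 = (10164 + √(69 - 10 + 2*100)) + 31437 = (10164 + √(69 - 10 + 200)) + 31437 = (10164 + √259) + 31437 = 41601 + √259 ≈ 41617.)
1/B = 1/(41601 + √259)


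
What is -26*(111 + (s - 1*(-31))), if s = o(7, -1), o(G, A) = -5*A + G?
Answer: -4004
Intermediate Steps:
o(G, A) = G - 5*A
s = 12 (s = 7 - 5*(-1) = 7 + 5 = 12)
-26*(111 + (s - 1*(-31))) = -26*(111 + (12 - 1*(-31))) = -26*(111 + (12 + 31)) = -26*(111 + 43) = -26*154 = -4004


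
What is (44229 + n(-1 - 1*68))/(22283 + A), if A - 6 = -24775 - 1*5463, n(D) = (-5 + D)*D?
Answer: -49335/7949 ≈ -6.2064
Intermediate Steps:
n(D) = D*(-5 + D)
A = -30232 (A = 6 + (-24775 - 1*5463) = 6 + (-24775 - 5463) = 6 - 30238 = -30232)
(44229 + n(-1 - 1*68))/(22283 + A) = (44229 + (-1 - 1*68)*(-5 + (-1 - 1*68)))/(22283 - 30232) = (44229 + (-1 - 68)*(-5 + (-1 - 68)))/(-7949) = (44229 - 69*(-5 - 69))*(-1/7949) = (44229 - 69*(-74))*(-1/7949) = (44229 + 5106)*(-1/7949) = 49335*(-1/7949) = -49335/7949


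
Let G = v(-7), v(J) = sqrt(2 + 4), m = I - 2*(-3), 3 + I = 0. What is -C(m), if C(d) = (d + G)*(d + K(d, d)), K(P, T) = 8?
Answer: -33 - 11*sqrt(6) ≈ -59.944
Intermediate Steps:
I = -3 (I = -3 + 0 = -3)
m = 3 (m = -3 - 2*(-3) = -3 + 6 = 3)
v(J) = sqrt(6)
G = sqrt(6) ≈ 2.4495
C(d) = (8 + d)*(d + sqrt(6)) (C(d) = (d + sqrt(6))*(d + 8) = (d + sqrt(6))*(8 + d) = (8 + d)*(d + sqrt(6)))
-C(m) = -(3**2 + 8*3 + 8*sqrt(6) + 3*sqrt(6)) = -(9 + 24 + 8*sqrt(6) + 3*sqrt(6)) = -(33 + 11*sqrt(6)) = -33 - 11*sqrt(6)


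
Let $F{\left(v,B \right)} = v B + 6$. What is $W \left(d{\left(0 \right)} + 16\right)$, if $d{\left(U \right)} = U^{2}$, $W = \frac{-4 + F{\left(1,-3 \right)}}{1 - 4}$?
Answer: $\frac{16}{3} \approx 5.3333$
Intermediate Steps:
$F{\left(v,B \right)} = 6 + B v$ ($F{\left(v,B \right)} = B v + 6 = 6 + B v$)
$W = \frac{1}{3}$ ($W = \frac{-4 + \left(6 - 3\right)}{1 - 4} = \frac{-4 + \left(6 - 3\right)}{-3} = \left(-4 + 3\right) \left(- \frac{1}{3}\right) = \left(-1\right) \left(- \frac{1}{3}\right) = \frac{1}{3} \approx 0.33333$)
$W \left(d{\left(0 \right)} + 16\right) = \frac{0^{2} + 16}{3} = \frac{0 + 16}{3} = \frac{1}{3} \cdot 16 = \frac{16}{3}$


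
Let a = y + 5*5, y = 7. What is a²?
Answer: 1024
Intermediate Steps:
a = 32 (a = 7 + 5*5 = 7 + 25 = 32)
a² = 32² = 1024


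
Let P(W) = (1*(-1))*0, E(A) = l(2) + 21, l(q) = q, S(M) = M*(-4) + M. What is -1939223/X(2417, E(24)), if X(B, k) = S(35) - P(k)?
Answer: 1939223/105 ≈ 18469.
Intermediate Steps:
S(M) = -3*M (S(M) = -4*M + M = -3*M)
E(A) = 23 (E(A) = 2 + 21 = 23)
P(W) = 0 (P(W) = -1*0 = 0)
X(B, k) = -105 (X(B, k) = -3*35 - 1*0 = -105 + 0 = -105)
-1939223/X(2417, E(24)) = -1939223/(-105) = -1939223*(-1/105) = 1939223/105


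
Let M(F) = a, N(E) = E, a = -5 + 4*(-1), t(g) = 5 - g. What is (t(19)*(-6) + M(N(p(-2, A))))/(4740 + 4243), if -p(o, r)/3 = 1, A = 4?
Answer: 75/8983 ≈ 0.0083491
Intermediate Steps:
p(o, r) = -3 (p(o, r) = -3*1 = -3)
a = -9 (a = -5 - 4 = -9)
M(F) = -9
(t(19)*(-6) + M(N(p(-2, A))))/(4740 + 4243) = ((5 - 1*19)*(-6) - 9)/(4740 + 4243) = ((5 - 19)*(-6) - 9)/8983 = (-14*(-6) - 9)*(1/8983) = (84 - 9)*(1/8983) = 75*(1/8983) = 75/8983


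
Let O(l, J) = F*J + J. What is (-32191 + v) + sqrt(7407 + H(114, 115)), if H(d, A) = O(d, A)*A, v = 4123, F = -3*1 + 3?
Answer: -28068 + 2*sqrt(5158) ≈ -27924.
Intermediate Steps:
F = 0 (F = -3 + 3 = 0)
O(l, J) = J (O(l, J) = 0*J + J = 0 + J = J)
H(d, A) = A**2 (H(d, A) = A*A = A**2)
(-32191 + v) + sqrt(7407 + H(114, 115)) = (-32191 + 4123) + sqrt(7407 + 115**2) = -28068 + sqrt(7407 + 13225) = -28068 + sqrt(20632) = -28068 + 2*sqrt(5158)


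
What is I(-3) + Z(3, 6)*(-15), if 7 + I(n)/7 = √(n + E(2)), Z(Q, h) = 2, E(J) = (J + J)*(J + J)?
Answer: -79 + 7*√13 ≈ -53.761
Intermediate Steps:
E(J) = 4*J² (E(J) = (2*J)*(2*J) = 4*J²)
I(n) = -49 + 7*√(16 + n) (I(n) = -49 + 7*√(n + 4*2²) = -49 + 7*√(n + 4*4) = -49 + 7*√(n + 16) = -49 + 7*√(16 + n))
I(-3) + Z(3, 6)*(-15) = (-49 + 7*√(16 - 3)) + 2*(-15) = (-49 + 7*√13) - 30 = -79 + 7*√13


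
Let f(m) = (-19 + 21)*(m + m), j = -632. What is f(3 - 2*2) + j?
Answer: -636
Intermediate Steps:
f(m) = 4*m (f(m) = 2*(2*m) = 4*m)
f(3 - 2*2) + j = 4*(3 - 2*2) - 632 = 4*(3 - 4) - 632 = 4*(-1) - 632 = -4 - 632 = -636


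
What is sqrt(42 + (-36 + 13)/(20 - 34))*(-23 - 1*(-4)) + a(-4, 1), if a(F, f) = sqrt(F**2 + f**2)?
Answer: sqrt(17) - 19*sqrt(8554)/14 ≈ -121.40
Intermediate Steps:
sqrt(42 + (-36 + 13)/(20 - 34))*(-23 - 1*(-4)) + a(-4, 1) = sqrt(42 + (-36 + 13)/(20 - 34))*(-23 - 1*(-4)) + sqrt((-4)**2 + 1**2) = sqrt(42 - 23/(-14))*(-23 + 4) + sqrt(16 + 1) = sqrt(42 - 23*(-1/14))*(-19) + sqrt(17) = sqrt(42 + 23/14)*(-19) + sqrt(17) = sqrt(611/14)*(-19) + sqrt(17) = (sqrt(8554)/14)*(-19) + sqrt(17) = -19*sqrt(8554)/14 + sqrt(17) = sqrt(17) - 19*sqrt(8554)/14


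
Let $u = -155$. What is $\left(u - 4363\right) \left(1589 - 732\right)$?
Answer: $-3871926$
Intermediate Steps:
$\left(u - 4363\right) \left(1589 - 732\right) = \left(-155 - 4363\right) \left(1589 - 732\right) = \left(-4518\right) 857 = -3871926$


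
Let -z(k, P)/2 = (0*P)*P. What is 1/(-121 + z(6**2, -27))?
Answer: -1/121 ≈ -0.0082645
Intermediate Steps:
z(k, P) = 0 (z(k, P) = -2*0*P*P = -0*P = -2*0 = 0)
1/(-121 + z(6**2, -27)) = 1/(-121 + 0) = 1/(-121) = -1/121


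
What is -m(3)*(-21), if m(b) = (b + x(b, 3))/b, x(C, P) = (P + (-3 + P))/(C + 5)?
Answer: 189/8 ≈ 23.625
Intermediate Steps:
x(C, P) = (-3 + 2*P)/(5 + C)
m(b) = (b + 3/(5 + b))/b (m(b) = (b + (-3 + 2*3)/(5 + b))/b = (b + (-3 + 6)/(5 + b))/b = (b + 3/(5 + b))/b)
-m(3)*(-21) = -(3 + 3*(5 + 3))/(3*(5 + 3))*(-21) = -(3 + 3*8)/(3*8)*(-21) = -(3 + 24)/(3*8)*(-21) = -27/(3*8)*(-21) = -1*9/8*(-21) = -9/8*(-21) = 189/8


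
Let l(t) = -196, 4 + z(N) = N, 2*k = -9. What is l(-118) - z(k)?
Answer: -375/2 ≈ -187.50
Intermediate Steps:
k = -9/2 (k = (1/2)*(-9) = -9/2 ≈ -4.5000)
z(N) = -4 + N
l(-118) - z(k) = -196 - (-4 - 9/2) = -196 - 1*(-17/2) = -196 + 17/2 = -375/2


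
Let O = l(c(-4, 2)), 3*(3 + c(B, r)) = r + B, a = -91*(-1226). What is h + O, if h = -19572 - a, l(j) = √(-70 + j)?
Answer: -131138 + I*√663/3 ≈ -1.3114e+5 + 8.5829*I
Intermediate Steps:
a = 111566
c(B, r) = -3 + B/3 + r/3 (c(B, r) = -3 + (r + B)/3 = -3 + (B + r)/3 = -3 + (B/3 + r/3) = -3 + B/3 + r/3)
O = I*√663/3 (O = √(-70 + (-3 + (⅓)*(-4) + (⅓)*2)) = √(-70 + (-3 - 4/3 + ⅔)) = √(-70 - 11/3) = √(-221/3) = I*√663/3 ≈ 8.5829*I)
h = -131138 (h = -19572 - 1*111566 = -19572 - 111566 = -131138)
h + O = -131138 + I*√663/3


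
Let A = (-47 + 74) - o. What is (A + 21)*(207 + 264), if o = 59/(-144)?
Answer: 1094447/48 ≈ 22801.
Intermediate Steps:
o = -59/144 (o = 59*(-1/144) = -59/144 ≈ -0.40972)
A = 3947/144 (A = (-47 + 74) - 1*(-59/144) = 27 + 59/144 = 3947/144 ≈ 27.410)
(A + 21)*(207 + 264) = (3947/144 + 21)*(207 + 264) = (6971/144)*471 = 1094447/48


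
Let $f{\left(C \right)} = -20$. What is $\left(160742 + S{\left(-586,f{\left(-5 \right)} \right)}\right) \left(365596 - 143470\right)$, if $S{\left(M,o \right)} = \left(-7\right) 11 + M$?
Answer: $35557707954$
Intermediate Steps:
$S{\left(M,o \right)} = -77 + M$
$\left(160742 + S{\left(-586,f{\left(-5 \right)} \right)}\right) \left(365596 - 143470\right) = \left(160742 - 663\right) \left(365596 - 143470\right) = \left(160742 - 663\right) 222126 = 160079 \cdot 222126 = 35557707954$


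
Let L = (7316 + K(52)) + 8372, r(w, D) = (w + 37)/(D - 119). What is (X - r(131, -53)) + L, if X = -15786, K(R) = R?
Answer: -1936/43 ≈ -45.023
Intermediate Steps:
r(w, D) = (37 + w)/(-119 + D)
L = 15740 (L = (7316 + 52) + 8372 = 7368 + 8372 = 15740)
(X - r(131, -53)) + L = (-15786 - (37 + 131)/(-119 - 53)) + 15740 = (-15786 - 168/(-172)) + 15740 = (-15786 - (-1)*168/172) + 15740 = (-15786 - 1*(-42/43)) + 15740 = (-15786 + 42/43) + 15740 = -678756/43 + 15740 = -1936/43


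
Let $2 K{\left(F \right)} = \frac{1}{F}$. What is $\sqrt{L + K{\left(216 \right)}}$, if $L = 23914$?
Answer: $\frac{\sqrt{30992547}}{36} \approx 154.64$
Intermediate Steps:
$K{\left(F \right)} = \frac{1}{2 F}$
$\sqrt{L + K{\left(216 \right)}} = \sqrt{23914 + \frac{1}{2 \cdot 216}} = \sqrt{23914 + \frac{1}{2} \cdot \frac{1}{216}} = \sqrt{23914 + \frac{1}{432}} = \sqrt{\frac{10330849}{432}} = \frac{\sqrt{30992547}}{36}$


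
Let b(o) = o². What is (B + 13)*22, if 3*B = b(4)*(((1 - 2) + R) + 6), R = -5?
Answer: 286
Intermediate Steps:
B = 0 (B = (4²*(((1 - 2) - 5) + 6))/3 = (16*((-1 - 5) + 6))/3 = (16*(-6 + 6))/3 = (16*0)/3 = (⅓)*0 = 0)
(B + 13)*22 = (0 + 13)*22 = 13*22 = 286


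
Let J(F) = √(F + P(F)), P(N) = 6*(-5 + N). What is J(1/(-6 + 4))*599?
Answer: 599*I*√134/2 ≈ 3467.0*I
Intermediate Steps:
P(N) = -30 + 6*N
J(F) = √(-30 + 7*F) (J(F) = √(F + (-30 + 6*F)) = √(-30 + 7*F))
J(1/(-6 + 4))*599 = √(-30 + 7/(-6 + 4))*599 = √(-30 + 7/(-2))*599 = √(-30 + 7*(-½))*599 = √(-30 - 7/2)*599 = √(-67/2)*599 = (I*√134/2)*599 = 599*I*√134/2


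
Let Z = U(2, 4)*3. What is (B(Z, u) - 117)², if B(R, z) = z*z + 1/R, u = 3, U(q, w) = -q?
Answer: 421201/36 ≈ 11700.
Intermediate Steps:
Z = -6 (Z = -1*2*3 = -2*3 = -6)
B(R, z) = 1/R + z² (B(R, z) = z² + 1/R = 1/R + z²)
(B(Z, u) - 117)² = ((1/(-6) + 3²) - 117)² = ((-⅙ + 9) - 117)² = (53/6 - 117)² = (-649/6)² = 421201/36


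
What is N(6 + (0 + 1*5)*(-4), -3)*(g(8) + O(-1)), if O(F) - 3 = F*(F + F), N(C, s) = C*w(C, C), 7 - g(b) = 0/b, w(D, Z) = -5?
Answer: 840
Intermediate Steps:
g(b) = 7 (g(b) = 7 - 0/b = 7 - 1*0 = 7 + 0 = 7)
N(C, s) = -5*C (N(C, s) = C*(-5) = -5*C)
O(F) = 3 + 2*F**2 (O(F) = 3 + F*(F + F) = 3 + F*(2*F) = 3 + 2*F**2)
N(6 + (0 + 1*5)*(-4), -3)*(g(8) + O(-1)) = (-5*(6 + (0 + 1*5)*(-4)))*(7 + (3 + 2*(-1)**2)) = (-5*(6 + (0 + 5)*(-4)))*(7 + (3 + 2*1)) = (-5*(6 + 5*(-4)))*(7 + (3 + 2)) = (-5*(6 - 20))*(7 + 5) = -5*(-14)*12 = 70*12 = 840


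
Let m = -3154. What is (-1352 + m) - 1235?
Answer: -5741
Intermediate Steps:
(-1352 + m) - 1235 = (-1352 - 3154) - 1235 = -4506 - 1235 = -5741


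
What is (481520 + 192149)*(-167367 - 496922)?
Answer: -447510906341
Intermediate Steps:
(481520 + 192149)*(-167367 - 496922) = 673669*(-664289) = -447510906341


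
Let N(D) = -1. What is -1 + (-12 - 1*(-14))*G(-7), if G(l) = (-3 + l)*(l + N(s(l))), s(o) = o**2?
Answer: 159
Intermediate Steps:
G(l) = (-1 + l)*(-3 + l) (G(l) = (-3 + l)*(l - 1) = (-3 + l)*(-1 + l) = (-1 + l)*(-3 + l))
-1 + (-12 - 1*(-14))*G(-7) = -1 + (-12 - 1*(-14))*(3 + (-7)**2 - 4*(-7)) = -1 + (-12 + 14)*(3 + 49 + 28) = -1 + 2*80 = -1 + 160 = 159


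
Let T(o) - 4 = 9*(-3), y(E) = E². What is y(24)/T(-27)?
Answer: -576/23 ≈ -25.043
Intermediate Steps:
T(o) = -23 (T(o) = 4 + 9*(-3) = 4 - 27 = -23)
y(24)/T(-27) = 24²/(-23) = 576*(-1/23) = -576/23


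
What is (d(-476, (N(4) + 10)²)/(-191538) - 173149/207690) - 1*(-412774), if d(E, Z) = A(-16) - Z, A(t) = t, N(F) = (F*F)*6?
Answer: 2736722752503833/6630087870 ≈ 4.1277e+5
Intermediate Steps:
N(F) = 6*F² (N(F) = F²*6 = 6*F²)
d(E, Z) = -16 - Z
(d(-476, (N(4) + 10)²)/(-191538) - 173149/207690) - 1*(-412774) = ((-16 - (6*4² + 10)²)/(-191538) - 173149/207690) - 1*(-412774) = ((-16 - (6*16 + 10)²)*(-1/191538) - 173149*1/207690) + 412774 = ((-16 - (96 + 10)²)*(-1/191538) - 173149/207690) + 412774 = ((-16 - 1*106²)*(-1/191538) - 173149/207690) + 412774 = ((-16 - 1*11236)*(-1/191538) - 173149/207690) + 412774 = ((-16 - 11236)*(-1/191538) - 173149/207690) + 412774 = (-11252*(-1/191538) - 173149/207690) + 412774 = (5626/95769 - 173149/207690) + 412774 = -5137947547/6630087870 + 412774 = 2736722752503833/6630087870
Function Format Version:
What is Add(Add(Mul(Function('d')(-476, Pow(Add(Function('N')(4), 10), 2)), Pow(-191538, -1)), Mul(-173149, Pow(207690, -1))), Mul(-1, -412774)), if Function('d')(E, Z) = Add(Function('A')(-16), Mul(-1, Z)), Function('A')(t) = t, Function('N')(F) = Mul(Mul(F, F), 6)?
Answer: Rational(2736722752503833, 6630087870) ≈ 4.1277e+5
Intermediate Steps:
Function('N')(F) = Mul(6, Pow(F, 2)) (Function('N')(F) = Mul(Pow(F, 2), 6) = Mul(6, Pow(F, 2)))
Function('d')(E, Z) = Add(-16, Mul(-1, Z))
Add(Add(Mul(Function('d')(-476, Pow(Add(Function('N')(4), 10), 2)), Pow(-191538, -1)), Mul(-173149, Pow(207690, -1))), Mul(-1, -412774)) = Add(Add(Mul(Add(-16, Mul(-1, Pow(Add(Mul(6, Pow(4, 2)), 10), 2))), Pow(-191538, -1)), Mul(-173149, Pow(207690, -1))), Mul(-1, -412774)) = Add(Add(Mul(Add(-16, Mul(-1, Pow(Add(Mul(6, 16), 10), 2))), Rational(-1, 191538)), Mul(-173149, Rational(1, 207690))), 412774) = Add(Add(Mul(Add(-16, Mul(-1, Pow(Add(96, 10), 2))), Rational(-1, 191538)), Rational(-173149, 207690)), 412774) = Add(Add(Mul(Add(-16, Mul(-1, Pow(106, 2))), Rational(-1, 191538)), Rational(-173149, 207690)), 412774) = Add(Add(Mul(Add(-16, Mul(-1, 11236)), Rational(-1, 191538)), Rational(-173149, 207690)), 412774) = Add(Add(Mul(Add(-16, -11236), Rational(-1, 191538)), Rational(-173149, 207690)), 412774) = Add(Add(Mul(-11252, Rational(-1, 191538)), Rational(-173149, 207690)), 412774) = Add(Add(Rational(5626, 95769), Rational(-173149, 207690)), 412774) = Add(Rational(-5137947547, 6630087870), 412774) = Rational(2736722752503833, 6630087870)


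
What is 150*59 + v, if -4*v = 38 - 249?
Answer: 35611/4 ≈ 8902.8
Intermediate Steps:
v = 211/4 (v = -(38 - 249)/4 = -¼*(-211) = 211/4 ≈ 52.750)
150*59 + v = 150*59 + 211/4 = 8850 + 211/4 = 35611/4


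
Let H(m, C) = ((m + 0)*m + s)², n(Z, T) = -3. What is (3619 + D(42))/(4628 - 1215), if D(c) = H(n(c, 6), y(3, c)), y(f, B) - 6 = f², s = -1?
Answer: 3683/3413 ≈ 1.0791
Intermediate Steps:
y(f, B) = 6 + f²
H(m, C) = (-1 + m²)² (H(m, C) = ((m + 0)*m - 1)² = (m*m - 1)² = (m² - 1)² = (-1 + m²)²)
D(c) = 64 (D(c) = (-1 + (-3)²)² = (-1 + 9)² = 8² = 64)
(3619 + D(42))/(4628 - 1215) = (3619 + 64)/(4628 - 1215) = 3683/3413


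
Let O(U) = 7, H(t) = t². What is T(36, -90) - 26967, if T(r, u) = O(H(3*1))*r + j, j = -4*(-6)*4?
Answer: -26619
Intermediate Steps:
j = 96 (j = 24*4 = 96)
T(r, u) = 96 + 7*r (T(r, u) = 7*r + 96 = 96 + 7*r)
T(36, -90) - 26967 = (96 + 7*36) - 26967 = (96 + 252) - 26967 = 348 - 26967 = -26619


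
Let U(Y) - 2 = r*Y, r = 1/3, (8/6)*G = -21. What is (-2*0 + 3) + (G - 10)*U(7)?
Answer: -1303/12 ≈ -108.58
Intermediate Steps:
G = -63/4 (G = (3/4)*(-21) = -63/4 ≈ -15.750)
r = 1/3 ≈ 0.33333
U(Y) = 2 + Y/3
(-2*0 + 3) + (G - 10)*U(7) = (-2*0 + 3) + (-63/4 - 10)*(2 + (1/3)*7) = (0 + 3) - 103*(2 + 7/3)/4 = 3 - 103/4*13/3 = 3 - 1339/12 = -1303/12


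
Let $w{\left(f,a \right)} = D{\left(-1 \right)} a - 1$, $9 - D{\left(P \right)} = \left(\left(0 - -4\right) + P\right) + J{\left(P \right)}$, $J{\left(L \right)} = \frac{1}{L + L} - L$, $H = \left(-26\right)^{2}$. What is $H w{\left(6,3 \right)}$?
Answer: $10478$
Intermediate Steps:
$H = 676$
$J{\left(L \right)} = \frac{1}{2 L} - L$
$D{\left(P \right)} = 5 - \frac{1}{2 P}$ ($D{\left(P \right)} = 9 - \left(\left(\left(0 - -4\right) + P\right) - \left(P - \frac{1}{2 P}\right)\right) = 9 - \left(\left(\left(0 + 4\right) + P\right) - \left(P - \frac{1}{2 P}\right)\right) = 9 - \left(\left(4 + P\right) - \left(P - \frac{1}{2 P}\right)\right) = 9 - \left(4 + \frac{1}{2 P}\right) = 5 - \frac{1}{2 P}$)
$w{\left(f,a \right)} = -1 + \frac{11 a}{2}$ ($w{\left(f,a \right)} = \left(5 - \frac{1}{2 \left(-1\right)}\right) a - 1 = \left(5 - - \frac{1}{2}\right) a - 1 = \left(5 + \frac{1}{2}\right) a - 1 = \frac{11 a}{2} - 1 = -1 + \frac{11 a}{2}$)
$H w{\left(6,3 \right)} = 676 \left(-1 + \frac{11}{2} \cdot 3\right) = 676 \left(-1 + \frac{33}{2}\right) = 676 \cdot \frac{31}{2} = 10478$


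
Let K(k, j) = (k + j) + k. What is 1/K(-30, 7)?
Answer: -1/53 ≈ -0.018868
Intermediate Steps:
K(k, j) = j + 2*k (K(k, j) = (j + k) + k = j + 2*k)
1/K(-30, 7) = 1/(7 + 2*(-30)) = 1/(7 - 60) = 1/(-53) = -1/53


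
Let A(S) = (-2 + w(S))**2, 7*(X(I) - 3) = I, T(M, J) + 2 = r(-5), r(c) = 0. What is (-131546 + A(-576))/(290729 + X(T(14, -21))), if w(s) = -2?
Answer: -460355/1017561 ≈ -0.45241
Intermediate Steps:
T(M, J) = -2 (T(M, J) = -2 + 0 = -2)
X(I) = 3 + I/7
A(S) = 16 (A(S) = (-2 - 2)**2 = (-4)**2 = 16)
(-131546 + A(-576))/(290729 + X(T(14, -21))) = (-131546 + 16)/(290729 + (3 + (1/7)*(-2))) = -131530/(290729 + (3 - 2/7)) = -131530/(290729 + 19/7) = -131530/2035122/7 = -131530*7/2035122 = -460355/1017561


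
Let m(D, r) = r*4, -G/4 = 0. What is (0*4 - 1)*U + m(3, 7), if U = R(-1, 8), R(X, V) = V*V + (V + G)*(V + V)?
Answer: -164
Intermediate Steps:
G = 0 (G = -4*0 = 0)
R(X, V) = 3*V**2 (R(X, V) = V*V + (V + 0)*(V + V) = V**2 + V*(2*V) = V**2 + 2*V**2 = 3*V**2)
U = 192 (U = 3*8**2 = 3*64 = 192)
m(D, r) = 4*r
(0*4 - 1)*U + m(3, 7) = (0*4 - 1)*192 + 4*7 = (0 - 1)*192 + 28 = -1*192 + 28 = -192 + 28 = -164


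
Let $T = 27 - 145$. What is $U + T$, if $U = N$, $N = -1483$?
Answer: $-1601$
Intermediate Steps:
$T = -118$ ($T = 27 - 145 = -118$)
$U = -1483$
$U + T = -1483 - 118 = -1601$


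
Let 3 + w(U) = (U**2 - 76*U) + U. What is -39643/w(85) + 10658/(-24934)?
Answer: -71248992/1508507 ≈ -47.231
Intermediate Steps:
w(U) = -3 + U**2 - 75*U (w(U) = -3 + ((U**2 - 76*U) + U) = -3 + (U**2 - 75*U) = -3 + U**2 - 75*U)
-39643/w(85) + 10658/(-24934) = -39643/(-3 + 85**2 - 75*85) + 10658/(-24934) = -39643/(-3 + 7225 - 6375) + 10658*(-1/24934) = -39643/847 - 5329/12467 = -71248992/1508507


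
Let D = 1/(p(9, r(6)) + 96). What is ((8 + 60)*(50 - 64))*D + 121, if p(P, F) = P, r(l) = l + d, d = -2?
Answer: 1679/15 ≈ 111.93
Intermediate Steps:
r(l) = -2 + l (r(l) = l - 2 = -2 + l)
D = 1/105 (D = 1/(9 + 96) = 1/105 ≈ 0.0095238)
((8 + 60)*(50 - 64))*D + 121 = ((8 + 60)*(50 - 64))*(1/105) + 121 = (68*(-14))*(1/105) + 121 = -952*1/105 + 121 = -136/15 + 121 = 1679/15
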